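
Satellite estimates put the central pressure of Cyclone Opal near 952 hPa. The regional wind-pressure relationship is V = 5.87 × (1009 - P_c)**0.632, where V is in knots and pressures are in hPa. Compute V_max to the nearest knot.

76 kt

ΔP = 1009 − 952 = 57 hPa.
57^0.632 ≈ 12.874.
V ≈ 5.87 × 12.874 ≈ 75.6 kt.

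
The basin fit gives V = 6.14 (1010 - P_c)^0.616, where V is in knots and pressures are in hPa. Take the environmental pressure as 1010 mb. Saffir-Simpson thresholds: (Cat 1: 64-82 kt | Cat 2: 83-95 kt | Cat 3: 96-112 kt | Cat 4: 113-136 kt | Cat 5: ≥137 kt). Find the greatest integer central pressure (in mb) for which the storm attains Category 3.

923 mb

Category 3 begins at V = 96 kt.
Required ΔP = (96/6.14)^(1/0.616) = 15.635^1.623 ≈ 86.79 mb.
P_c ≤ 1010 − 86.79 = 923.21, so the highest integer P_c is 923 mb.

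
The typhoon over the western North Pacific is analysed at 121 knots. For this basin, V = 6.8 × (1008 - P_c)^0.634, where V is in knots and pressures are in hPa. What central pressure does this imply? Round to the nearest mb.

914 mb

ΔP = (V / 6.8)^(1/0.634) = (121/6.8)^1.577.
121/6.8 = 17.794; 17.794^1.577 ≈ 93.77 mb.
P_c = 1008 − 93.77 = 914.23 ≈ 914 mb.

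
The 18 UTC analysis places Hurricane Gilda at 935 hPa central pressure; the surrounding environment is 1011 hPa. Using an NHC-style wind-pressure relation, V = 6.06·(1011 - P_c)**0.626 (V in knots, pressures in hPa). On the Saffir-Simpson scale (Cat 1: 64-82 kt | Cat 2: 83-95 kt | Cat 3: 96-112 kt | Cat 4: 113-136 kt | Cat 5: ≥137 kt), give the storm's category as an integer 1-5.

2

ΔP = 1011 − 935 = 76 hPa.
V ≈ 6.06 × 76^0.626 = 6.06 × 15.04 ≈ 91 kt.
91 kt falls in the Category 2 band.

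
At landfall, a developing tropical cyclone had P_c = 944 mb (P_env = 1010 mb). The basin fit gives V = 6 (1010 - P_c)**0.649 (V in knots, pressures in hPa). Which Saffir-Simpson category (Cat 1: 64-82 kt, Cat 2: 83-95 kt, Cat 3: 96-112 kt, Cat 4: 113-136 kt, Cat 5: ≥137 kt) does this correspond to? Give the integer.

2

ΔP = 1010 − 944 = 66 mb.
V ≈ 6 × 66^0.649 = 6 × 15.17 ≈ 91 kt.
91 kt falls in the Category 2 band.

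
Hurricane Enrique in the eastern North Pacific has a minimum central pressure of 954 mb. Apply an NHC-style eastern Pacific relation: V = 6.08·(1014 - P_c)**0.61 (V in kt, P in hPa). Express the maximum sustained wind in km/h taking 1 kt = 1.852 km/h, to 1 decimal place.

ΔP = 1014 − 954 = 60 mb.
V ≈ 6.08 × 60^0.61 = 6.08 × 12.153 ≈ 73.888 kt.
73.888 × 1.852 ≈ 136.84 km/h → 136.8 km/h.

136.8 km/h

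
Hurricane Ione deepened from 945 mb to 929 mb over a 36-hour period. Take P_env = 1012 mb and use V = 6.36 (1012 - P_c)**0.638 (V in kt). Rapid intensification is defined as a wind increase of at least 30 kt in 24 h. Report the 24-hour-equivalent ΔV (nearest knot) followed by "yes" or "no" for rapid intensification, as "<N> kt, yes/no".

9 kt, no

V₁: ΔP = 67, V ≈ 6.36 × 67^0.638 ≈ 93.00 kt.
V₂: ΔP = 83, V ≈ 6.36 × 83^0.638 ≈ 106.62 kt.
ΔV over 36 h = 13.62 kt → 24 h equivalent = 13.62 × 24/36 ≈ 9.08 kt.
9 kt < 30 kt ⇒ not rapid intensification.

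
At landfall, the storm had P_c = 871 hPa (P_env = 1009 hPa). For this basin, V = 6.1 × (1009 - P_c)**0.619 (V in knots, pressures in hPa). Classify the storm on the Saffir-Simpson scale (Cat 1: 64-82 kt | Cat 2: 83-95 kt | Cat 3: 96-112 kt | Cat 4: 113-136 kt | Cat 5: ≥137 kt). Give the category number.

ΔP = 1009 − 871 = 138 hPa.
V ≈ 6.1 × 138^0.619 = 6.1 × 21.11 ≈ 129 kt.
129 kt falls in the Category 4 band.

4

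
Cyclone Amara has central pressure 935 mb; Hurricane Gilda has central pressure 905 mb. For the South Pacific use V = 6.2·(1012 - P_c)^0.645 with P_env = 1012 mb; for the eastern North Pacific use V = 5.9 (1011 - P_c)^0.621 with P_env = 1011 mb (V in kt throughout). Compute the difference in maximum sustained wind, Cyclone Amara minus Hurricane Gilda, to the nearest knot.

-5 kt

Cyclone Amara: ΔP = 77; V ≈ 6.2 × 77^0.645 ≈ 102.14 kt.
Hurricane Gilda: ΔP = 106; V ≈ 5.9 × 106^0.621 ≈ 106.80 kt.
Difference ≈ 102.14 − 106.80 = -4.66 → -5 kt.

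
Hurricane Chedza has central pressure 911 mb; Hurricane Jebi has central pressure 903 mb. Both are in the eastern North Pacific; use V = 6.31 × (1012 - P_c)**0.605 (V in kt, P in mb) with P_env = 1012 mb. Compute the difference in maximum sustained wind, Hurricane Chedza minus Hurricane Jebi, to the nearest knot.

Hurricane Chedza: ΔP = 101; V ≈ 6.31 × 101^0.605 ≈ 102.95 kt.
Hurricane Jebi: ΔP = 109; V ≈ 6.31 × 109^0.605 ≈ 107.81 kt.
Difference ≈ 102.95 − 107.81 = -4.86 → -5 kt.

-5 kt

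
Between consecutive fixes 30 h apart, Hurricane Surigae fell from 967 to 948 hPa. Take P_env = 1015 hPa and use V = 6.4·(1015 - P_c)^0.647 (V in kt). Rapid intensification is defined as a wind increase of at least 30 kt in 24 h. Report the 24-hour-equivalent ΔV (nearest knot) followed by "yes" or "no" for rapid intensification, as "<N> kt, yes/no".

V₁: ΔP = 48, V ≈ 6.4 × 48^0.647 ≈ 78.33 kt.
V₂: ΔP = 67, V ≈ 6.4 × 67^0.647 ≈ 97.20 kt.
ΔV over 30 h = 18.87 kt → 24 h equivalent = 18.87 × 24/30 ≈ 15.10 kt.
15 kt < 30 kt ⇒ not rapid intensification.

15 kt, no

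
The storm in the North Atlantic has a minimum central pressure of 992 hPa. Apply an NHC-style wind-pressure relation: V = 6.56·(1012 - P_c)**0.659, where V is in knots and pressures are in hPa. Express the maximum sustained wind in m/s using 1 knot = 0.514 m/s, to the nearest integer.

ΔP = 1012 − 992 = 20 hPa.
V ≈ 6.56 × 20^0.659 = 6.56 × 7.201 ≈ 47.237 kt.
47.237 × 0.514 ≈ 24.28 m/s → 24 m/s.

24 m/s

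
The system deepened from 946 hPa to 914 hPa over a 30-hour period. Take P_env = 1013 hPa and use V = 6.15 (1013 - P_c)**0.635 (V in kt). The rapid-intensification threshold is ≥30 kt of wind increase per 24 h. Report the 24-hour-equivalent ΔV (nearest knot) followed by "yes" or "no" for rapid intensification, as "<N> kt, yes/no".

V₁: ΔP = 67, V ≈ 6.15 × 67^0.635 ≈ 88.80 kt.
V₂: ΔP = 99, V ≈ 6.15 × 99^0.635 ≈ 113.79 kt.
ΔV over 30 h = 24.99 kt → 24 h equivalent = 24.99 × 24/30 ≈ 19.99 kt.
20 kt < 30 kt ⇒ not rapid intensification.

20 kt, no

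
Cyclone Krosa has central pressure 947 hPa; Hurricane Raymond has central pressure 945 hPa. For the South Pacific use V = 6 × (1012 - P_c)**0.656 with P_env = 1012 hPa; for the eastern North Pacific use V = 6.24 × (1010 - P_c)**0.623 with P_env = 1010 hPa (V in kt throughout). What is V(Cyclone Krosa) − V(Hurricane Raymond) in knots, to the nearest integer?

9 kt

Cyclone Krosa: ΔP = 65; V ≈ 6 × 65^0.656 ≈ 92.77 kt.
Hurricane Raymond: ΔP = 65; V ≈ 6.24 × 65^0.623 ≈ 84.07 kt.
Difference ≈ 92.77 − 84.07 = 8.70 → 9 kt.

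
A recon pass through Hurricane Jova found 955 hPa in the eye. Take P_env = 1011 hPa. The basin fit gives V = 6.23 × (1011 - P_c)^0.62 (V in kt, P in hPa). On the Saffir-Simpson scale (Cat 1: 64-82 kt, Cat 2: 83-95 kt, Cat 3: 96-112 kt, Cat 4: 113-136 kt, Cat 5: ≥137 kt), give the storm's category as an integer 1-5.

1

ΔP = 1011 − 955 = 56 hPa.
V ≈ 6.23 × 56^0.62 = 6.23 × 12.13 ≈ 76 kt.
76 kt falls in the Category 1 band.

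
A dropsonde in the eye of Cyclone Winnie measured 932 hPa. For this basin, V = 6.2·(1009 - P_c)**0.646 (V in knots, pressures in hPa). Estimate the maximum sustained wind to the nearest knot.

103 kt

ΔP = 1009 − 932 = 77 hPa.
77^0.646 ≈ 16.545.
V ≈ 6.2 × 16.545 ≈ 102.6 kt.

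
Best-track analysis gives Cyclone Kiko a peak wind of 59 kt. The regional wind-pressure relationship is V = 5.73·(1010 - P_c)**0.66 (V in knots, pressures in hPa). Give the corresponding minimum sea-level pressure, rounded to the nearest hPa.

ΔP = (V / 5.73)^(1/0.66) = (59/5.73)^1.515.
59/5.73 = 10.297; 10.297^1.515 ≈ 34.23 hPa.
P_c = 1010 − 34.23 = 975.77 ≈ 976 hPa.

976 hPa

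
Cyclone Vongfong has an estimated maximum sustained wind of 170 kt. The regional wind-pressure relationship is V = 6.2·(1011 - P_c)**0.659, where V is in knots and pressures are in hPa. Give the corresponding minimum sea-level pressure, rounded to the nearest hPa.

ΔP = (V / 6.2)^(1/0.659) = (170/6.2)^1.517.
170/6.2 = 27.419; 27.419^1.517 ≈ 152.12 hPa.
P_c = 1011 − 152.12 = 858.88 ≈ 859 hPa.

859 hPa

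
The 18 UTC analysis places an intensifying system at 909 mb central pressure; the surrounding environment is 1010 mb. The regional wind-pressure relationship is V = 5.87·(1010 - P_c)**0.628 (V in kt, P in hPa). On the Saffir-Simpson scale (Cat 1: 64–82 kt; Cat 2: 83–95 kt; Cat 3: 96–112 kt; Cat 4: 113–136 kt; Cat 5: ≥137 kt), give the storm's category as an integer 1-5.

ΔP = 1010 − 909 = 101 mb.
V ≈ 5.87 × 101^0.628 = 5.87 × 18.14 ≈ 107 kt.
107 kt falls in the Category 3 band.

3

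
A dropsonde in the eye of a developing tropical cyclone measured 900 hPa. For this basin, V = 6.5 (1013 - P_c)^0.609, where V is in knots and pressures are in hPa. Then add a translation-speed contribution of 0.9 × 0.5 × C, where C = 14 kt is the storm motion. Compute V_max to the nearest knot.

122 kt

ΔP = 1013 − 900 = 113 hPa.
113^0.609 ≈ 17.796.
V ≈ 6.5 × 17.796 ≈ 115.7 kt.
Translation term: 0.9 × 0.5 × 14 = 6.3 kt.
Corrected V ≈ 122 kt → 122 kt.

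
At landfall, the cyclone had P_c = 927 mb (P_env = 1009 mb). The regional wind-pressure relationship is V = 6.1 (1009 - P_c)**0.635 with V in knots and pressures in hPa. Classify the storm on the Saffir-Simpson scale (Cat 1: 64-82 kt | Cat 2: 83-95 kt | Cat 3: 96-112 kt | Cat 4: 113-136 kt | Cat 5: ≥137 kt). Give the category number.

ΔP = 1009 − 927 = 82 mb.
V ≈ 6.1 × 82^0.635 = 6.1 × 16.42 ≈ 100 kt.
100 kt falls in the Category 3 band.

3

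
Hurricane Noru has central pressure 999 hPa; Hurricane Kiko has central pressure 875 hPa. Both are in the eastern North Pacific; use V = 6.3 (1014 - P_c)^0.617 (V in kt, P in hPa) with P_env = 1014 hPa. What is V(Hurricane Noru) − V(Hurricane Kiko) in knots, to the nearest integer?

-99 kt

Hurricane Noru: ΔP = 15; V ≈ 6.3 × 15^0.617 ≈ 33.50 kt.
Hurricane Kiko: ΔP = 139; V ≈ 6.3 × 139^0.617 ≈ 132.31 kt.
Difference ≈ 33.50 − 132.31 = -98.81 → -99 kt.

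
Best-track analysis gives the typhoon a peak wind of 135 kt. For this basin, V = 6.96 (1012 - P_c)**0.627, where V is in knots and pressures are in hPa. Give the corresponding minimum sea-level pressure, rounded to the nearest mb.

ΔP = (V / 6.96)^(1/0.627) = (135/6.96)^1.595.
135/6.96 = 19.397; 19.397^1.595 ≈ 113.18 mb.
P_c = 1012 − 113.18 = 898.82 ≈ 899 mb.

899 mb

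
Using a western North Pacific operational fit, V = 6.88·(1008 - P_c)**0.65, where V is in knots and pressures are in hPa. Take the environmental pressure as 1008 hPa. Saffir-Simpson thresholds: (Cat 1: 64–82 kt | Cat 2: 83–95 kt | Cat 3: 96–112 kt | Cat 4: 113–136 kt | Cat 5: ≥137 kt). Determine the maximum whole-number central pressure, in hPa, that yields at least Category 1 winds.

Category 1 begins at V = 64 kt.
Required ΔP = (64/6.88)^(1/0.65) = 9.302^1.538 ≈ 30.91 hPa.
P_c ≤ 1008 − 30.91 = 977.09, so the highest integer P_c is 977 hPa.

977 hPa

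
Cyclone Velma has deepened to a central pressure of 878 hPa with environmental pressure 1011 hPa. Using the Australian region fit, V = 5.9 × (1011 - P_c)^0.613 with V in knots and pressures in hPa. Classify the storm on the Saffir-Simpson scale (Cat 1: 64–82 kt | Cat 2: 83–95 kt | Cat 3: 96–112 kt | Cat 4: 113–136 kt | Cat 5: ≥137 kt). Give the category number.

ΔP = 1011 − 878 = 133 hPa.
V ≈ 5.9 × 133^0.613 = 5.9 × 20.04 ≈ 118 kt.
118 kt falls in the Category 4 band.

4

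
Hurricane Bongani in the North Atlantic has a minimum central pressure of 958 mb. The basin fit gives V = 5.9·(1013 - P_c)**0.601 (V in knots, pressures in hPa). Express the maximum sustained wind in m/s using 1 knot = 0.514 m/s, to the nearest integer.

34 m/s

ΔP = 1013 − 958 = 55 mb.
V ≈ 5.9 × 55^0.601 = 5.9 × 11.116 ≈ 65.586 kt.
65.586 × 0.514 ≈ 33.71 m/s → 34 m/s.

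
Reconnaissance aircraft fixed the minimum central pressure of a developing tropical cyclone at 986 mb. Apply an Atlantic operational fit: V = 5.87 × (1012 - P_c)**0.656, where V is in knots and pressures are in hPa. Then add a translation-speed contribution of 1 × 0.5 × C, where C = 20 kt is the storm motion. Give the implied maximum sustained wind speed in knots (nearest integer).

ΔP = 1012 − 986 = 26 mb.
26^0.656 ≈ 8.477.
V ≈ 5.87 × 8.477 ≈ 49.8 kt.
Translation term: 1 × 0.5 × 20 = 10 kt.
Corrected V ≈ 59.8 kt → 60 kt.

60 kt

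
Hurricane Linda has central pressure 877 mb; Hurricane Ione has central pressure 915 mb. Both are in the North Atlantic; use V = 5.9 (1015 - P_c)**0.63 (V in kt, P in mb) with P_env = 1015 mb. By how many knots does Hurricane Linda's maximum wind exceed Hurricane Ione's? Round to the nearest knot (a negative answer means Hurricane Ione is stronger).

Hurricane Linda: ΔP = 138; V ≈ 5.9 × 138^0.63 ≈ 131.52 kt.
Hurricane Ione: ΔP = 100; V ≈ 5.9 × 100^0.63 ≈ 107.36 kt.
Difference ≈ 131.52 − 107.36 = 24.16 → 24 kt.

24 kt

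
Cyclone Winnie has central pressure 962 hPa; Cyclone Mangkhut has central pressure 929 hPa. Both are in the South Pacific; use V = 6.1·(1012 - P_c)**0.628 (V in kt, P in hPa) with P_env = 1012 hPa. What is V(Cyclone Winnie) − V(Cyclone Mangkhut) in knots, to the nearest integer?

Cyclone Winnie: ΔP = 50; V ≈ 6.1 × 50^0.628 ≈ 71.17 kt.
Cyclone Mangkhut: ΔP = 83; V ≈ 6.1 × 83^0.628 ≈ 97.84 kt.
Difference ≈ 71.17 − 97.84 = -26.67 → -27 kt.

-27 kt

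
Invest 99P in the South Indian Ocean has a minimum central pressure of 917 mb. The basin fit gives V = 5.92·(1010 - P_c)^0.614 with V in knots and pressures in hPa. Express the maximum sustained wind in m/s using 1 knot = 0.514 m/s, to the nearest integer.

49 m/s

ΔP = 1010 − 917 = 93 mb.
V ≈ 5.92 × 93^0.614 = 5.92 × 16.168 ≈ 95.713 kt.
95.713 × 0.514 ≈ 49.20 m/s → 49 m/s.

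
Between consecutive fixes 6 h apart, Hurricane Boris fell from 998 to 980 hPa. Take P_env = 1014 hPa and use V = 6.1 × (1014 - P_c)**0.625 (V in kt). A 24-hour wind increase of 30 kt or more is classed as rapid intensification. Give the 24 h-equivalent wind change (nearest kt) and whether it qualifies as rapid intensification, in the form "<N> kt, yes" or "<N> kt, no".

V₁: ΔP = 16, V ≈ 6.1 × 16^0.625 ≈ 34.51 kt.
V₂: ΔP = 34, V ≈ 6.1 × 34^0.625 ≈ 55.27 kt.
ΔV over 6 h = 20.76 kt → 24 h equivalent = 20.76 × 24/6 ≈ 83.04 kt.
83 kt ≥ 30 kt ⇒ rapid intensification.

83 kt, yes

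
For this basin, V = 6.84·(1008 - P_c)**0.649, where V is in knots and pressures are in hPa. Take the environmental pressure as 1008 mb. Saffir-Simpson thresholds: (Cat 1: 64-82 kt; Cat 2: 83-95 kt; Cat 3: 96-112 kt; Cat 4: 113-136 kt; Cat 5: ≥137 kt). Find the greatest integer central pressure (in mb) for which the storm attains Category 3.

Category 3 begins at V = 96 kt.
Required ΔP = (96/6.84)^(1/0.649) = 14.035^1.541 ≈ 58.57 mb.
P_c ≤ 1008 − 58.57 = 949.43, so the highest integer P_c is 949 mb.

949 mb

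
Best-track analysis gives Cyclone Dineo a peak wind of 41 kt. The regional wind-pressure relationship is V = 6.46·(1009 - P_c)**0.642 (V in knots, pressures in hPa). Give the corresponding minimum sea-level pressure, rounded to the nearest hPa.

ΔP = (V / 6.46)^(1/0.642) = (41/6.46)^1.558.
41/6.46 = 6.347; 6.347^1.558 ≈ 17.79 hPa.
P_c = 1009 − 17.79 = 991.21 ≈ 991 hPa.

991 hPa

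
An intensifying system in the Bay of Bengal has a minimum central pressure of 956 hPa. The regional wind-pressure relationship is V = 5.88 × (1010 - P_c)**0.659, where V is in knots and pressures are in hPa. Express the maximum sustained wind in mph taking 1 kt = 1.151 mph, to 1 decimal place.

93.8 mph

ΔP = 1010 − 956 = 54 hPa.
V ≈ 5.88 × 54^0.659 = 5.88 × 13.856 ≈ 81.475 kt.
81.475 × 1.151 ≈ 93.78 mph → 93.8 mph.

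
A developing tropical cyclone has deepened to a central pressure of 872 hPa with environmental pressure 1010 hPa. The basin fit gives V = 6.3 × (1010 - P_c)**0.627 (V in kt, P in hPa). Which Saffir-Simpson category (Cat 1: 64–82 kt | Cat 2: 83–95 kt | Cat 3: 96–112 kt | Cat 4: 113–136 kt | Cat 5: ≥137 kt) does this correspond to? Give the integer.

5

ΔP = 1010 − 872 = 138 hPa.
V ≈ 6.3 × 138^0.627 = 6.3 × 21.96 ≈ 138 kt.
138 kt falls in the Category 5 band.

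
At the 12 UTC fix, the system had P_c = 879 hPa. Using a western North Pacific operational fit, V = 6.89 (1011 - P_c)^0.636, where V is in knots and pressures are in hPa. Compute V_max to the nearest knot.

154 kt

ΔP = 1011 − 879 = 132 hPa.
132^0.636 ≈ 22.320.
V ≈ 6.89 × 22.320 ≈ 153.8 kt.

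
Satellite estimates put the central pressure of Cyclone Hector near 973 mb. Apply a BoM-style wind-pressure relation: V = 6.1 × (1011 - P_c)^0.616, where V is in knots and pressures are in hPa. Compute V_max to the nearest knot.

57 kt

ΔP = 1011 − 973 = 38 mb.
38^0.616 ≈ 9.400.
V ≈ 6.1 × 9.400 ≈ 57.3 kt.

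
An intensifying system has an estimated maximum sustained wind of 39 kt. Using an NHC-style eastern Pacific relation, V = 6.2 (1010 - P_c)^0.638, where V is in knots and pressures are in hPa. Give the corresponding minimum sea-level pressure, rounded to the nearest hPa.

ΔP = (V / 6.2)^(1/0.638) = (39/6.2)^1.567.
39/6.2 = 6.290; 6.290^1.567 ≈ 17.86 hPa.
P_c = 1010 − 17.86 = 992.14 ≈ 992 hPa.

992 hPa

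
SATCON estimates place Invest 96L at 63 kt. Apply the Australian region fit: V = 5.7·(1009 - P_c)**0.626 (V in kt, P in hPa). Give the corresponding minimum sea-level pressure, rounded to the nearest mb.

ΔP = (V / 5.7)^(1/0.626) = (63/5.7)^1.597.
63/5.7 = 11.053; 11.053^1.597 ≈ 46.44 mb.
P_c = 1009 − 46.44 = 962.56 ≈ 963 mb.

963 mb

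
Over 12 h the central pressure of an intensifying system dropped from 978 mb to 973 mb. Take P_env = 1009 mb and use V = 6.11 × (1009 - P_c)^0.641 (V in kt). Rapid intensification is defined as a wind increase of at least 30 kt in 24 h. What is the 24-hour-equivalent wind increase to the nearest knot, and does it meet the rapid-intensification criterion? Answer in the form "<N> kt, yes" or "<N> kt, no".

V₁: ΔP = 31, V ≈ 6.11 × 31^0.641 ≈ 55.21 kt.
V₂: ΔP = 36, V ≈ 6.11 × 36^0.641 ≈ 60.76 kt.
ΔV over 12 h = 5.55 kt → 24 h equivalent = 5.55 × 24/12 ≈ 11.10 kt.
11 kt < 30 kt ⇒ not rapid intensification.

11 kt, no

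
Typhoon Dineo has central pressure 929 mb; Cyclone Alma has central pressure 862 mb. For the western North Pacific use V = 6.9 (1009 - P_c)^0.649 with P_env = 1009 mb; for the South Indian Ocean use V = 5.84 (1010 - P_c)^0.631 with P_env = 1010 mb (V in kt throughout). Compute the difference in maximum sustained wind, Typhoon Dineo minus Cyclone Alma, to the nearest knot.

-18 kt

Typhoon Dineo: ΔP = 80; V ≈ 6.9 × 80^0.649 ≈ 118.56 kt.
Cyclone Alma: ΔP = 148; V ≈ 5.84 × 148^0.631 ≈ 136.73 kt.
Difference ≈ 118.56 − 136.73 = -18.17 → -18 kt.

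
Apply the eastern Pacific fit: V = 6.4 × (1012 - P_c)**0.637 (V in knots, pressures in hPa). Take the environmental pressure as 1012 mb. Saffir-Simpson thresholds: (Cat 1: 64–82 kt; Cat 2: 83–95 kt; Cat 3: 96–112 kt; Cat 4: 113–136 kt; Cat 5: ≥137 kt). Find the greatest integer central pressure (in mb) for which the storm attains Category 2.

956 mb

Category 2 begins at V = 83 kt.
Required ΔP = (83/6.4)^(1/0.637) = 12.969^1.570 ≈ 55.86 mb.
P_c ≤ 1012 − 55.86 = 956.14, so the highest integer P_c is 956 mb.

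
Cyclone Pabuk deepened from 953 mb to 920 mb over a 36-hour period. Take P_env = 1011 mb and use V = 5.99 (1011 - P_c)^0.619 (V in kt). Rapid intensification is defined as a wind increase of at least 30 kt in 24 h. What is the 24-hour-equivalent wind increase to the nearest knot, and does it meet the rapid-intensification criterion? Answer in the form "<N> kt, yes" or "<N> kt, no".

16 kt, no

V₁: ΔP = 58, V ≈ 5.99 × 58^0.619 ≈ 73.96 kt.
V₂: ΔP = 91, V ≈ 5.99 × 91^0.619 ≈ 97.74 kt.
ΔV over 36 h = 23.78 kt → 24 h equivalent = 23.78 × 24/36 ≈ 15.85 kt.
16 kt < 30 kt ⇒ not rapid intensification.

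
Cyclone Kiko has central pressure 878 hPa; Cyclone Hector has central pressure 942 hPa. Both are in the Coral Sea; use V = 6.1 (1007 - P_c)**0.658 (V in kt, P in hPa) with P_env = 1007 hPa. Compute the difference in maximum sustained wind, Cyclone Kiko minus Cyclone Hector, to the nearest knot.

Cyclone Kiko: ΔP = 129; V ≈ 6.1 × 129^0.658 ≈ 149.31 kt.
Cyclone Hector: ΔP = 65; V ≈ 6.1 × 65^0.658 ≈ 95.11 kt.
Difference ≈ 149.31 − 95.11 = 54.20 → 54 kt.

54 kt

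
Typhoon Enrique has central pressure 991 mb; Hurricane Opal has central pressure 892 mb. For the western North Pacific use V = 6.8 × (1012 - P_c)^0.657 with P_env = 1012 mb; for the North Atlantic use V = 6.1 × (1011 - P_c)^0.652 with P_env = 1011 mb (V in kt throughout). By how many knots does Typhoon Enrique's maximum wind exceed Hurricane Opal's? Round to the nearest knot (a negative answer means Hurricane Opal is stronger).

Typhoon Enrique: ΔP = 21; V ≈ 6.8 × 21^0.657 ≈ 50.26 kt.
Hurricane Opal: ΔP = 119; V ≈ 6.1 × 119^0.652 ≈ 137.59 kt.
Difference ≈ 50.26 − 137.59 = -87.33 → -87 kt.

-87 kt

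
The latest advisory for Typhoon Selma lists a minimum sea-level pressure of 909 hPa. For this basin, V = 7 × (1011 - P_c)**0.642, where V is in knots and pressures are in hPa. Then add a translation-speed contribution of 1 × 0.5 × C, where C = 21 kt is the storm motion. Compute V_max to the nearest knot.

147 kt

ΔP = 1011 − 909 = 102 hPa.
102^0.642 ≈ 19.477.
V ≈ 7 × 19.477 ≈ 136.3 kt.
Translation term: 1 × 0.5 × 21 = 10.5 kt.
Corrected V ≈ 146.8 kt → 147 kt.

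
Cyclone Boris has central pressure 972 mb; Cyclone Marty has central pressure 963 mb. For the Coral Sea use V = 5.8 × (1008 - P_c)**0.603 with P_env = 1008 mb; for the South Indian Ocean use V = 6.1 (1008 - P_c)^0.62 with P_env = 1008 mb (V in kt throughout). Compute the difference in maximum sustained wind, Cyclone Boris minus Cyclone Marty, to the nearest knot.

-14 kt

Cyclone Boris: ΔP = 36; V ≈ 5.8 × 36^0.603 ≈ 50.34 kt.
Cyclone Marty: ΔP = 45; V ≈ 6.1 × 45^0.62 ≈ 64.61 kt.
Difference ≈ 50.34 − 64.61 = -14.27 → -14 kt.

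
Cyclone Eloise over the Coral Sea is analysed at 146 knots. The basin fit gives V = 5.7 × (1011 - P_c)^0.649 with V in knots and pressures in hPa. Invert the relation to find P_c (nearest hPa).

863 hPa

ΔP = (V / 5.7)^(1/0.649) = (146/5.7)^1.541.
146/5.7 = 25.614; 25.614^1.541 ≈ 147.99 hPa.
P_c = 1011 − 147.99 = 863.01 ≈ 863 hPa.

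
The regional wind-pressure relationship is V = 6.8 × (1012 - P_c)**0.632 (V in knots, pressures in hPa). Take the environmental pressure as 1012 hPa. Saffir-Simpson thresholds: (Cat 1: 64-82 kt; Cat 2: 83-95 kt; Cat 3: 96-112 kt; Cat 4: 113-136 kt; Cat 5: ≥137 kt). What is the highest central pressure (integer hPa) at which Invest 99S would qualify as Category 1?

977 hPa

Category 1 begins at V = 64 kt.
Required ΔP = (64/6.8)^(1/0.632) = 9.412^1.582 ≈ 34.72 hPa.
P_c ≤ 1012 − 34.72 = 977.28, so the highest integer P_c is 977 hPa.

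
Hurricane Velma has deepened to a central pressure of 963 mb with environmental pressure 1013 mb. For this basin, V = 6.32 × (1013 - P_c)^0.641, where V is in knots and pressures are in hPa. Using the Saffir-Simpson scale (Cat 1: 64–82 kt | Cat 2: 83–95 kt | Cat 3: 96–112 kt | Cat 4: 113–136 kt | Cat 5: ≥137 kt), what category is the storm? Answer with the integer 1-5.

ΔP = 1013 − 963 = 50 mb.
V ≈ 6.32 × 50^0.641 = 6.32 × 12.28 ≈ 78 kt.
78 kt falls in the Category 1 band.

1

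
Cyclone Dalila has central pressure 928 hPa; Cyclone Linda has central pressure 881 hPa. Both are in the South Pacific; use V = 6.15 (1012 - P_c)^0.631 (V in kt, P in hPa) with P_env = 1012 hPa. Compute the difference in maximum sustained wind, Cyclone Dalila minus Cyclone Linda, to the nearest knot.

-33 kt

Cyclone Dalila: ΔP = 84; V ≈ 6.15 × 84^0.631 ≈ 100.72 kt.
Cyclone Linda: ΔP = 131; V ≈ 6.15 × 131^0.631 ≈ 133.31 kt.
Difference ≈ 100.72 − 133.31 = -32.59 → -33 kt.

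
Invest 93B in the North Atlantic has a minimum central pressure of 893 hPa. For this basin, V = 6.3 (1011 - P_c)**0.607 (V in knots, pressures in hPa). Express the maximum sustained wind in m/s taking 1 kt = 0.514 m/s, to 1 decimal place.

58.6 m/s

ΔP = 1011 − 893 = 118 hPa.
V ≈ 6.3 × 118^0.607 = 6.3 × 18.098 ≈ 114.018 kt.
114.018 × 0.514 ≈ 58.61 m/s → 58.6 m/s.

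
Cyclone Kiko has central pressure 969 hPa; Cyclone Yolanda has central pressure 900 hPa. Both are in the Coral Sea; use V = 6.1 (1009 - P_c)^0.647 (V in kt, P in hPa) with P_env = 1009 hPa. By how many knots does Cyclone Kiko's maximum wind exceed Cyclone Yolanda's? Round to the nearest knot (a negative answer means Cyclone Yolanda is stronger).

-61 kt

Cyclone Kiko: ΔP = 40; V ≈ 6.1 × 40^0.647 ≈ 66.35 kt.
Cyclone Yolanda: ΔP = 109; V ≈ 6.1 × 109^0.647 ≈ 126.92 kt.
Difference ≈ 66.35 − 126.92 = -60.57 → -61 kt.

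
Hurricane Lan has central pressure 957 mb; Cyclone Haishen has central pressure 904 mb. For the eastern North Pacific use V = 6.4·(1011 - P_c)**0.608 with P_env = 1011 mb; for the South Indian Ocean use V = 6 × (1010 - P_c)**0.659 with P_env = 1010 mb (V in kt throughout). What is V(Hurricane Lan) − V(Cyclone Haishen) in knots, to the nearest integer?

-57 kt

Hurricane Lan: ΔP = 54; V ≈ 6.4 × 54^0.608 ≈ 72.36 kt.
Cyclone Haishen: ΔP = 106; V ≈ 6 × 106^0.659 ≈ 129.67 kt.
Difference ≈ 72.36 − 129.67 = -57.31 → -57 kt.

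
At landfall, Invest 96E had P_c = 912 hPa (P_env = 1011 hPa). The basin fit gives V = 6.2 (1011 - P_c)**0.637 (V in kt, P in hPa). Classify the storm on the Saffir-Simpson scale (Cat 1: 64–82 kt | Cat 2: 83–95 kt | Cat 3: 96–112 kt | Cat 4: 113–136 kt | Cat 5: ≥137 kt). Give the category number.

ΔP = 1011 − 912 = 99 hPa.
V ≈ 6.2 × 99^0.637 = 6.2 × 18.67 ≈ 116 kt.
116 kt falls in the Category 4 band.

4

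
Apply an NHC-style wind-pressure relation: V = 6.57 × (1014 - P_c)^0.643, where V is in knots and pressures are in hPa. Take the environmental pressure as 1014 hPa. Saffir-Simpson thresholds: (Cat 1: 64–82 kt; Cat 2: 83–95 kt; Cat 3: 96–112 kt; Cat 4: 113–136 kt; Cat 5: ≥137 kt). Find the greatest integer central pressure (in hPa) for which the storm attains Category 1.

Category 1 begins at V = 64 kt.
Required ΔP = (64/6.57)^(1/0.643) = 9.741^1.555 ≈ 34.47 hPa.
P_c ≤ 1014 − 34.47 = 979.53, so the highest integer P_c is 979 hPa.

979 hPa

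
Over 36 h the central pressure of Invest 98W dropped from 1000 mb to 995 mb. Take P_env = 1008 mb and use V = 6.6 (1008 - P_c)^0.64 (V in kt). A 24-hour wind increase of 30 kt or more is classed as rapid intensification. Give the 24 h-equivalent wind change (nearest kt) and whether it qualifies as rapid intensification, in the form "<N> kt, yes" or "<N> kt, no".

6 kt, no

V₁: ΔP = 8, V ≈ 6.6 × 8^0.64 ≈ 24.98 kt.
V₂: ΔP = 13, V ≈ 6.6 × 13^0.64 ≈ 34.08 kt.
ΔV over 36 h = 9.10 kt → 24 h equivalent = 9.10 × 24/36 ≈ 6.07 kt.
6 kt < 30 kt ⇒ not rapid intensification.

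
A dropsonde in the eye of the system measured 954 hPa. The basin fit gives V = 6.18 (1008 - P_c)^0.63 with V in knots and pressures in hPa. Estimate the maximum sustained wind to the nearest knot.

76 kt

ΔP = 1008 − 954 = 54 hPa.
54^0.63 ≈ 12.343.
V ≈ 6.18 × 12.343 ≈ 76.3 kt.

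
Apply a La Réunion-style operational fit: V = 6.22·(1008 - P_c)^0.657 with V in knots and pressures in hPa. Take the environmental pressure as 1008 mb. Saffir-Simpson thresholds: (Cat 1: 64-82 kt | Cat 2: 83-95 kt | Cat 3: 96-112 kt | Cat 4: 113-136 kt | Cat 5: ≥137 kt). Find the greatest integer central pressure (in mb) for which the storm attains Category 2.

956 mb

Category 2 begins at V = 83 kt.
Required ΔP = (83/6.22)^(1/0.657) = 13.344^1.522 ≈ 51.61 mb.
P_c ≤ 1008 − 51.61 = 956.39, so the highest integer P_c is 956 mb.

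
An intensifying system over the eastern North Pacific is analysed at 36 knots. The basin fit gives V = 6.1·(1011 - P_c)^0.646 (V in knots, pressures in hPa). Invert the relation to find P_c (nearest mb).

ΔP = (V / 6.1)^(1/0.646) = (36/6.1)^1.548.
36/6.1 = 5.902; 5.902^1.548 ≈ 15.61 mb.
P_c = 1011 − 15.61 = 995.39 ≈ 995 mb.

995 mb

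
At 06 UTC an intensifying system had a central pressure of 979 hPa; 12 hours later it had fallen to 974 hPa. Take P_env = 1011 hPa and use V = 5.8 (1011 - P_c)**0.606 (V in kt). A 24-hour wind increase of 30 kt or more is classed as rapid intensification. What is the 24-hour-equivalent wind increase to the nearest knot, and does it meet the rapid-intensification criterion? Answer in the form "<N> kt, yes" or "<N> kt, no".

9 kt, no

V₁: ΔP = 32, V ≈ 5.8 × 32^0.606 ≈ 47.37 kt.
V₂: ΔP = 37, V ≈ 5.8 × 37^0.606 ≈ 51.73 kt.
ΔV over 12 h = 4.36 kt → 24 h equivalent = 4.36 × 24/12 ≈ 8.72 kt.
9 kt < 30 kt ⇒ not rapid intensification.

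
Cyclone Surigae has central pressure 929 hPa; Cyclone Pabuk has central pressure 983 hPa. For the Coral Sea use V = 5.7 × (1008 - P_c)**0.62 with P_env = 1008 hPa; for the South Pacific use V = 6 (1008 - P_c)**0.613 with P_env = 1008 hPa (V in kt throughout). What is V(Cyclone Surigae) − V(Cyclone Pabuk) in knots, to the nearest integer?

Cyclone Surigae: ΔP = 79; V ≈ 5.7 × 79^0.62 ≈ 85.59 kt.
Cyclone Pabuk: ΔP = 25; V ≈ 6 × 25^0.613 ≈ 43.16 kt.
Difference ≈ 85.59 − 43.16 = 42.43 → 42 kt.

42 kt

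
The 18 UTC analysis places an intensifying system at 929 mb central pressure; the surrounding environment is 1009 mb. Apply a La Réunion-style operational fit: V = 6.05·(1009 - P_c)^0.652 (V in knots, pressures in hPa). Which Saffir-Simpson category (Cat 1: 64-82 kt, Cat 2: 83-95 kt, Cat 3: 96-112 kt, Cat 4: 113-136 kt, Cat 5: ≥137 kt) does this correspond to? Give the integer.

ΔP = 1009 − 929 = 80 mb.
V ≈ 6.05 × 80^0.652 = 6.05 × 17.41 ≈ 105 kt.
105 kt falls in the Category 3 band.

3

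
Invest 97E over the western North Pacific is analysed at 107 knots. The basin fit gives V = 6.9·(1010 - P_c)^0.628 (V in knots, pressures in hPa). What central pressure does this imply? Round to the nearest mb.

931 mb

ΔP = (V / 6.9)^(1/0.628) = (107/6.9)^1.592.
107/6.9 = 15.507; 15.507^1.592 ≈ 78.66 mb.
P_c = 1010 − 78.66 = 931.34 ≈ 931 mb.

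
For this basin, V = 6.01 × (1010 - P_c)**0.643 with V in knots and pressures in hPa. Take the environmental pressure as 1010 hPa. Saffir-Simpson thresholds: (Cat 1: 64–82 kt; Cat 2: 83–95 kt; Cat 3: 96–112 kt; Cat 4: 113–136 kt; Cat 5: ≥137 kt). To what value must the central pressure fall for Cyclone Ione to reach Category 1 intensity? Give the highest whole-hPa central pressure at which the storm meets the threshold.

Category 1 begins at V = 64 kt.
Required ΔP = (64/6.01)^(1/0.643) = 10.649^1.555 ≈ 39.60 hPa.
P_c ≤ 1010 − 39.60 = 970.40, so the highest integer P_c is 970 hPa.

970 hPa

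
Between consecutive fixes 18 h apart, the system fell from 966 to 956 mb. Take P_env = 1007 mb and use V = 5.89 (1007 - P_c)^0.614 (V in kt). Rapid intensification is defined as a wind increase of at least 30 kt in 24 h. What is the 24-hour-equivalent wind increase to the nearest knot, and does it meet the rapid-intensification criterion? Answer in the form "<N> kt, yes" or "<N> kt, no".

V₁: ΔP = 41, V ≈ 5.89 × 41^0.614 ≈ 57.59 kt.
V₂: ΔP = 51, V ≈ 5.89 × 51^0.614 ≈ 65.85 kt.
ΔV over 18 h = 8.26 kt → 24 h equivalent = 8.26 × 24/18 ≈ 11.01 kt.
11 kt < 30 kt ⇒ not rapid intensification.

11 kt, no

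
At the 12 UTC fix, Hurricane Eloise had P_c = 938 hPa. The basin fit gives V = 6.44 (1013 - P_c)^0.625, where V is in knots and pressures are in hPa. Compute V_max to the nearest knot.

ΔP = 1013 − 938 = 75 hPa.
75^0.625 ≈ 14.856.
V ≈ 6.44 × 14.856 ≈ 95.7 kt.

96 kt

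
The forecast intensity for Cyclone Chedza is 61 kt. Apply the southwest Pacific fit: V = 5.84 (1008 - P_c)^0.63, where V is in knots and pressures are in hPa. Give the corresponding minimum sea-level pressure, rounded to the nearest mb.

967 mb

ΔP = (V / 5.84)^(1/0.63) = (61/5.84)^1.587.
61/5.84 = 10.445; 10.445^1.587 ≈ 41.43 mb.
P_c = 1008 − 41.43 = 966.57 ≈ 967 mb.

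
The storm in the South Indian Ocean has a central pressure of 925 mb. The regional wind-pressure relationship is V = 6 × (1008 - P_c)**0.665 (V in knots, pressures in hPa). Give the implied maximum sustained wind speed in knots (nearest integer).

ΔP = 1008 − 925 = 83 mb.
83^0.665 ≈ 18.888.
V ≈ 6 × 18.888 ≈ 113.3 kt.

113 kt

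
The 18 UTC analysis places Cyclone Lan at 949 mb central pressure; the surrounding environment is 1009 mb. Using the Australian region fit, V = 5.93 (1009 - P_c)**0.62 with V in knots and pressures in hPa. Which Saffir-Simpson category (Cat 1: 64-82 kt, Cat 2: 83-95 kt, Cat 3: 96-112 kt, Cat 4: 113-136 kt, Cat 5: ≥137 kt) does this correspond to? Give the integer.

1

ΔP = 1009 − 949 = 60 mb.
V ≈ 5.93 × 60^0.62 = 5.93 × 12.66 ≈ 75 kt.
75 kt falls in the Category 1 band.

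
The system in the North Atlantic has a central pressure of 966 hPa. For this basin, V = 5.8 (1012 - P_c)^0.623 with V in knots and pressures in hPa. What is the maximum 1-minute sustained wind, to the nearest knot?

63 kt

ΔP = 1012 − 966 = 46 hPa.
46^0.623 ≈ 10.862.
V ≈ 5.8 × 10.862 ≈ 63.0 kt.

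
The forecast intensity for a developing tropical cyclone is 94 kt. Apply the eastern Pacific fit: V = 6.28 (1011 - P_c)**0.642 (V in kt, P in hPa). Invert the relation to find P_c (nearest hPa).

943 hPa

ΔP = (V / 6.28)^(1/0.642) = (94/6.28)^1.558.
94/6.28 = 14.968; 14.968^1.558 ≈ 67.68 hPa.
P_c = 1011 − 67.68 = 943.32 ≈ 943 hPa.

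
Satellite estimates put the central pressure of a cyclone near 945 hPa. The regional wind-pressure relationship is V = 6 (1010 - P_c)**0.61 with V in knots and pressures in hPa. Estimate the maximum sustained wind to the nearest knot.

77 kt

ΔP = 1010 − 945 = 65 hPa.
65^0.61 ≈ 12.761.
V ≈ 6 × 12.761 ≈ 76.6 kt.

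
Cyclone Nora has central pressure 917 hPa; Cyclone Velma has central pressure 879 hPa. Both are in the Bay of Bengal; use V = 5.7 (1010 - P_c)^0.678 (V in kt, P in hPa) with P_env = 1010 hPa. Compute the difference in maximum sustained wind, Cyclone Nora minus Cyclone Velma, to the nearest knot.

-32 kt

Cyclone Nora: ΔP = 93; V ≈ 5.7 × 93^0.678 ≈ 123.17 kt.
Cyclone Velma: ΔP = 131; V ≈ 5.7 × 131^0.678 ≈ 155.38 kt.
Difference ≈ 123.17 − 155.38 = -32.21 → -32 kt.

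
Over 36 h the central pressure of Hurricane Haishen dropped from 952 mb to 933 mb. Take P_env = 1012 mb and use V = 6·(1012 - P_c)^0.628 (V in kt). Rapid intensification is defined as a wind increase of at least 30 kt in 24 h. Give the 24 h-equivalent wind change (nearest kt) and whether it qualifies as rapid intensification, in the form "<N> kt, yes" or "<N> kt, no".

V₁: ΔP = 60, V ≈ 6 × 60^0.628 ≈ 78.49 kt.
V₂: ΔP = 79, V ≈ 6 × 79^0.628 ≈ 93.30 kt.
ΔV over 36 h = 14.81 kt → 24 h equivalent = 14.81 × 24/36 ≈ 9.87 kt.
10 kt < 30 kt ⇒ not rapid intensification.

10 kt, no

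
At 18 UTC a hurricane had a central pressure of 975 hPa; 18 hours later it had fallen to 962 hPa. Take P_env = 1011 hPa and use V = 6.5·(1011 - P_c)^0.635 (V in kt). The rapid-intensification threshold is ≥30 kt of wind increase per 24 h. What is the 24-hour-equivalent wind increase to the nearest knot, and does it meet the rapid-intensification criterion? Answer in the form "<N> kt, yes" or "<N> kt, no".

V₁: ΔP = 36, V ≈ 6.5 × 36^0.635 ≈ 63.27 kt.
V₂: ΔP = 49, V ≈ 6.5 × 49^0.635 ≈ 76.95 kt.
ΔV over 18 h = 13.68 kt → 24 h equivalent = 13.68 × 24/18 ≈ 18.24 kt.
18 kt < 30 kt ⇒ not rapid intensification.

18 kt, no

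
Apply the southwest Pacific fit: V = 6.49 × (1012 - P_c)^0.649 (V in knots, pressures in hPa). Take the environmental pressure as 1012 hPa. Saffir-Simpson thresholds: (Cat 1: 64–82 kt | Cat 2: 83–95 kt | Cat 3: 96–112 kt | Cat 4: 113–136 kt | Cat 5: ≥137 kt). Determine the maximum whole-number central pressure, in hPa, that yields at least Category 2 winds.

961 hPa

Category 2 begins at V = 83 kt.
Required ΔP = (83/6.49)^(1/0.649) = 12.789^1.541 ≈ 50.75 hPa.
P_c ≤ 1012 − 50.75 = 961.25, so the highest integer P_c is 961 hPa.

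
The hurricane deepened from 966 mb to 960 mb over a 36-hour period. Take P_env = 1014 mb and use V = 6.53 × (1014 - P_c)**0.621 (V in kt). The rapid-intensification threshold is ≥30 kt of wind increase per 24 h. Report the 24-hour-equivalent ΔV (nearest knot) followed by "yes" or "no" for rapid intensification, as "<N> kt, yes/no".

4 kt, no

V₁: ΔP = 48, V ≈ 6.53 × 48^0.621 ≈ 72.27 kt.
V₂: ΔP = 54, V ≈ 6.53 × 54^0.621 ≈ 77.76 kt.
ΔV over 36 h = 5.49 kt → 24 h equivalent = 5.49 × 24/36 ≈ 3.66 kt.
4 kt < 30 kt ⇒ not rapid intensification.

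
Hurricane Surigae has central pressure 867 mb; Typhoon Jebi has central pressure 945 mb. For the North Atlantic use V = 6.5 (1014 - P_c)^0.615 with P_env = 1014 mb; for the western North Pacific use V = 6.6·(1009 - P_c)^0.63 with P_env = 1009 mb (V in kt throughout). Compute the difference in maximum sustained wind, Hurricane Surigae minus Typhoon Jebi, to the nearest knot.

49 kt

Hurricane Surigae: ΔP = 147; V ≈ 6.5 × 147^0.615 ≈ 139.90 kt.
Typhoon Jebi: ΔP = 64; V ≈ 6.6 × 64^0.63 ≈ 90.66 kt.
Difference ≈ 139.90 − 90.66 = 49.24 → 49 kt.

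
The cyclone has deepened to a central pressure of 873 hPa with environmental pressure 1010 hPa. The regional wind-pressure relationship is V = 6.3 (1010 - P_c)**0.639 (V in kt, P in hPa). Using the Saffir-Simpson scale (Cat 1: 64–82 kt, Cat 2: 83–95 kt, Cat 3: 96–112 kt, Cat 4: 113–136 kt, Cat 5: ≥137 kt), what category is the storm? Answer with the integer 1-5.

ΔP = 1010 − 873 = 137 hPa.
V ≈ 6.3 × 137^0.639 = 6.3 × 23.19 ≈ 146 kt.
146 kt falls in the Category 5 band.

5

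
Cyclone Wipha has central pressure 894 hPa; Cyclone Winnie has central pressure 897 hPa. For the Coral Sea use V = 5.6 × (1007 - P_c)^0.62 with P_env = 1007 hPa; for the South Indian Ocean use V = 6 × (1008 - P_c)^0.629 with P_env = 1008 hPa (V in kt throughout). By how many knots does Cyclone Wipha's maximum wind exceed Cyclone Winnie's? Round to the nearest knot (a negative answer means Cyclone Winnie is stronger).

-11 kt

Cyclone Wipha: ΔP = 113; V ≈ 5.6 × 113^0.62 ≈ 104.98 kt.
Cyclone Winnie: ΔP = 111; V ≈ 6 × 111^0.629 ≈ 116.05 kt.
Difference ≈ 104.98 − 116.05 = -11.07 → -11 kt.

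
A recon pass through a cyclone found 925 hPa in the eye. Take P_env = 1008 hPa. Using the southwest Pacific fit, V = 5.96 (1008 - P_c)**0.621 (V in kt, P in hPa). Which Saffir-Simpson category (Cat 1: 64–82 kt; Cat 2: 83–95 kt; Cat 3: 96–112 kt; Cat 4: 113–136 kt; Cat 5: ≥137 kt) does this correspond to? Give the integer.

2

ΔP = 1008 − 925 = 83 hPa.
V ≈ 5.96 × 83^0.621 = 5.96 × 15.55 ≈ 93 kt.
93 kt falls in the Category 2 band.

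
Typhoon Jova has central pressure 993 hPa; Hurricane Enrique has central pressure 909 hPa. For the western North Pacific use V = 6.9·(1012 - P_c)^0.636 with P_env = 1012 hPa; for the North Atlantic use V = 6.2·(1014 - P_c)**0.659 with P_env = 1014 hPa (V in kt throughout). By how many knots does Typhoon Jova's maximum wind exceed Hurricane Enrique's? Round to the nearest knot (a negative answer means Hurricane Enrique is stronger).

-88 kt

Typhoon Jova: ΔP = 19; V ≈ 6.9 × 19^0.636 ≈ 44.89 kt.
Hurricane Enrique: ΔP = 105; V ≈ 6.2 × 105^0.659 ≈ 133.15 kt.
Difference ≈ 44.89 − 133.15 = -88.26 → -88 kt.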